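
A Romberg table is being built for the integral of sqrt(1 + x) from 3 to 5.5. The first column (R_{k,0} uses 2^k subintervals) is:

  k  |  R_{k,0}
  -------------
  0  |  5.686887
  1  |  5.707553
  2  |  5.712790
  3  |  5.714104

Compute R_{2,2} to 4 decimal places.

5.7145

Richardson extrapolation on the trapezoidal column (denominator 4−1=3):
R_{1,1} = (4·5.707553 − 5.686887) / 3 = 5.714442
R_{2,1} = (4·5.712790 − 5.707553) / 3 = 5.714536
R_{2,2} = 5.714536 + (5.714536 − 5.714442)/15 = 5.714542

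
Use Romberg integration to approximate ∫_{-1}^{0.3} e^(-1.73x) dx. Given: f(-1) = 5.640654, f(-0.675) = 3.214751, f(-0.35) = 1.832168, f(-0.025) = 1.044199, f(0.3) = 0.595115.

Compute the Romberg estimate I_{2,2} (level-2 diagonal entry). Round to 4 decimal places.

I_{0,0} (trapezoid, 1 panel, h=1.3000): 4.053250
I_{1,0} (trapezoid, 2 panels, h=0.6500): 3.217534
I_{2,0} (trapezoid, 4 panels, h=0.3250): 2.992926
I_{1,1} = 3.217534 + (3.217534 − 4.053250)/3 = 2.938962
I_{2,1} = 2.992926 + (2.992926 − 3.217534)/3 = 2.918057
I_{2,2} = 2.918057 + (2.918057 − 2.938962)/15 = 2.916663

2.9167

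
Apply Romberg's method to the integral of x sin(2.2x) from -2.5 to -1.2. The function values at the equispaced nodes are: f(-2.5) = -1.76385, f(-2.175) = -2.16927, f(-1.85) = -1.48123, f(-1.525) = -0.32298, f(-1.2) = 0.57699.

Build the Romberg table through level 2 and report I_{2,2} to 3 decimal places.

-1.529

I_{0,0} (trapezoid, 1 panel, h=1.3000): -0.77146
I_{1,0} (trapezoid, 2 panels, h=0.6500): -1.34853
I_{2,0} (trapezoid, 4 panels, h=0.3250): -1.48425
I_{1,1} = -1.34853 + (-1.34853 − (-0.77146))/3 = -1.54089
I_{2,1} = -1.48425 + (-1.48425 − (-1.34853))/3 = -1.52949
I_{2,2} = -1.52949 + (-1.52949 − (-1.54089))/15 = -1.52873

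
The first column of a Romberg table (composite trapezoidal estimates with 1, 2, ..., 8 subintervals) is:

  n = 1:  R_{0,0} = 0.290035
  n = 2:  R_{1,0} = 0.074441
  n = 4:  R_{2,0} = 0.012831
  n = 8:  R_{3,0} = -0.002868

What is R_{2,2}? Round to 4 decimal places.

-0.0084

Richardson extrapolation on the trapezoidal column (denominator 4−1=3):
R_{1,1} = (4·0.074441 − 0.290035) / 3 = 0.002576
R_{2,1} = (4·0.012831 − 0.074441) / 3 = -0.007706
R_{2,2} = (16·(-0.007706) − 0.002576) / 15 = -0.008391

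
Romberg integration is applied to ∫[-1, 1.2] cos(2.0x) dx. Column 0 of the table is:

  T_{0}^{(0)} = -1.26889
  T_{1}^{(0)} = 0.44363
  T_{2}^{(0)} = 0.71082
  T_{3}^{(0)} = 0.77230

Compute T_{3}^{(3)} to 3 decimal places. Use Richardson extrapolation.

0.792

T_{1}^{(1)} = 0.44363 + (0.44363 − (-1.26889))/3 = 1.01447
T_{2}^{(1)} = 0.71082 + (0.71082 − 0.44363)/3 = 0.79988
T_{3}^{(1)} = 0.77230 + (0.77230 − 0.71082)/3 = 0.79279
T_{2}^{(2)} = (16·0.79988 − 1.01447) / 15 = 0.78557
T_{3}^{(2)} = 0.79279 + (0.79279 − 0.79988)/15 = 0.79232
T_{3}^{(3)} = (64·0.79232 − 0.78557) / 63 = 0.79243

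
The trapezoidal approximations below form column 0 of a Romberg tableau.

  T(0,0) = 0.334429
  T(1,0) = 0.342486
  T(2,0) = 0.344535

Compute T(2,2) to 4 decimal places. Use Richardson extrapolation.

0.3452

T(1,1) = (4·0.342486 − 0.334429) / 3 = 0.345172
T(2,1) = 0.344535 + (0.344535 − 0.342486)/3 = 0.345218
T(2,2) = (16·0.345218 − 0.345172) / 15 = 0.345221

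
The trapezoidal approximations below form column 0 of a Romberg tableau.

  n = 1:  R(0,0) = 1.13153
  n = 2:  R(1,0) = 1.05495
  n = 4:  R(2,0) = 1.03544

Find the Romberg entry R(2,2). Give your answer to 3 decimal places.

1.029

R(1,1) = (4·1.05495 − 1.13153) / 3 = 1.02942
R(2,1) = 1.03544 + (1.03544 − 1.05495)/3 = 1.02894
R(2,2) = (16·1.02894 − 1.02942) / 15 = 1.02891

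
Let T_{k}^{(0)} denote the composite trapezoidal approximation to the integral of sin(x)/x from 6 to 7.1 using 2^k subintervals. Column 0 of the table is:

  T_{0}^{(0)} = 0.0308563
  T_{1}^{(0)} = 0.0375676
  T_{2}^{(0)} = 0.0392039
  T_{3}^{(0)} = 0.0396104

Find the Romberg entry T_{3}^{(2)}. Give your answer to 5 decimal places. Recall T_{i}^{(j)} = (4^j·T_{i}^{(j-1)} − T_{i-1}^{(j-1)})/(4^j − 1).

0.03975

T_{2}^{(1)} = 0.0392039 + (0.0392039 − 0.0375676)/3 = 0.0397493
T_{3}^{(1)} = (4·0.0396104 − 0.0392039) / 3 = 0.0397459
T_{3}^{(2)} = 0.0397459 + (0.0397459 − 0.0397493)/15 = 0.0397457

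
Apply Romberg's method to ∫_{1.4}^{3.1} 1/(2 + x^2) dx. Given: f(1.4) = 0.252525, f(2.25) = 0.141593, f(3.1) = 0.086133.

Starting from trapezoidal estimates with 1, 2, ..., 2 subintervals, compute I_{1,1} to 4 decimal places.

I_{0,0} (trapezoid, 1 panel, h=1.7000): 0.287859
I_{1,0} (trapezoid, 2 panels, h=0.8500): 0.264284
I_{1,1} = 0.264284 + (0.264284 − 0.287859)/3 = 0.256426

0.2564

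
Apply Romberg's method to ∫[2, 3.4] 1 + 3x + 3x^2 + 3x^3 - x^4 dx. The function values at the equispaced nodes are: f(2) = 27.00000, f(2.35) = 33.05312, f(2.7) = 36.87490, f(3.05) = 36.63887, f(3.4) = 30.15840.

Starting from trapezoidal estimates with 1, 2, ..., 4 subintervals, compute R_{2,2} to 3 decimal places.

R_{0,0} (trapezoid, 1 panel, h=1.4000): 40.01088
R_{1,0} (trapezoid, 2 panels, h=0.7000): 45.81787
R_{2,0} (trapezoid, 4 panels, h=0.3500): 47.30113
R_{1,1} = 45.81787 + (45.81787 − 40.01088)/3 = 47.75353
R_{2,1} = 47.30113 + (47.30113 − 45.81787)/3 = 47.79555
R_{2,2} = 47.79555 + (47.79555 − 47.75353)/15 = 47.79835

47.798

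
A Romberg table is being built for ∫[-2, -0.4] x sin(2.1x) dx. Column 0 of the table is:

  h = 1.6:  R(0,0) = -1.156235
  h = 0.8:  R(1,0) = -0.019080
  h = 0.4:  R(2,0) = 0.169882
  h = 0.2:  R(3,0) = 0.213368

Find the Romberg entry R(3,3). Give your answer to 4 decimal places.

0.2276

R(1,1) = -0.019080 + (-0.019080 − (-1.156235))/3 = 0.359972
R(2,1) = (4·0.169882 − (-0.019080)) / 3 = 0.232869
R(3,1) = 0.213368 + (0.213368 − 0.169882)/3 = 0.227863
R(2,2) = (16·0.232869 − 0.359972) / 15 = 0.224395
R(3,2) = 0.227863 + (0.227863 − 0.232869)/15 = 0.227529
R(3,3) = (64·0.227529 − 0.224395) / 63 = 0.227579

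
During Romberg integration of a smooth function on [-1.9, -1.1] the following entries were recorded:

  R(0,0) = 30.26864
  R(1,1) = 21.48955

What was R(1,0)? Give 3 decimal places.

23.684

From R(1,1) = (4·R(1,0) − R(0,0))/3, solve for R(1,0):
4·R(1,0) = 3·21.48955 + 30.26864 = 94.73729
R(1,0) = 23.68432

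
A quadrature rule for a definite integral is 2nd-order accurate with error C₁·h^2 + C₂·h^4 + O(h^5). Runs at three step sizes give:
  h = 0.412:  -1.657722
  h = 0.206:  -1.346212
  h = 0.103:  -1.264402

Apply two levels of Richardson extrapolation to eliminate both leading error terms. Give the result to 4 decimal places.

First eliminate the h^2 term (factor 2^2 = 4):
  B₁ = (4·(-1.346212) − (-1.657722))/3 = -1.242375
  B₂ = (4·(-1.264402) − (-1.346212))/3 = -1.237132
Then eliminate the h^4 term (factor 2^4 = 16):
  (16·(-1.237132) − (-1.242375))/15 = -1.236782

-1.2368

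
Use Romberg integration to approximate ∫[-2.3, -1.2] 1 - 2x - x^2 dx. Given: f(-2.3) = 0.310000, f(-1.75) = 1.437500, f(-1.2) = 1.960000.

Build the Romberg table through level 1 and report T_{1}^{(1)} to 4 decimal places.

1.4703

T_{0}^{(0)} (trapezoid, 1 panel, h=1.1000): 1.248500
T_{1}^{(0)} (trapezoid, 2 panels, h=0.5500): 1.414875
T_{1}^{(1)} = 1.414875 + (1.414875 − 1.248500)/3 = 1.470333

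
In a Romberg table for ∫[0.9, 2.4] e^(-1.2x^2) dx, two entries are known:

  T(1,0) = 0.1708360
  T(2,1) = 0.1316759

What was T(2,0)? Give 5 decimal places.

0.14147

From T(2,1) = (4·T(2,0) − T(1,0))/3, solve for T(2,0):
4·T(2,0) = 3·0.1316759 + 0.1708360 = 0.5658637
T(2,0) = 0.1414659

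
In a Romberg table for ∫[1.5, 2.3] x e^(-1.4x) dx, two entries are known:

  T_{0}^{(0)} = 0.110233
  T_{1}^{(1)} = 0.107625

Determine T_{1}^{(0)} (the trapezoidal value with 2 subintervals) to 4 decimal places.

0.1083

From T_{1}^{(1)} = (4·T_{1}^{(0)} − T_{0}^{(0)})/3, solve for T_{1}^{(0)}:
4·T_{1}^{(0)} = 3·0.107625 + 0.110233 = 0.433108
T_{1}^{(0)} = 0.108277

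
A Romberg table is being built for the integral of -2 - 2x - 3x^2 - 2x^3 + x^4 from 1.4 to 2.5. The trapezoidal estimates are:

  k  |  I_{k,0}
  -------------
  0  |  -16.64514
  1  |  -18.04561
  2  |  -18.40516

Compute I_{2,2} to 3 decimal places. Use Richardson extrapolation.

-18.526

Richardson extrapolation on the trapezoidal column (denominator 4−1=3):
I_{1,1} = -18.04561 + (-18.04561 − (-16.64514))/3 = -18.51243
I_{2,1} = -18.40516 + (-18.40516 − (-18.04561))/3 = -18.52501
I_{2,2} = -18.52501 + (-18.52501 − (-18.51243))/15 = -18.52585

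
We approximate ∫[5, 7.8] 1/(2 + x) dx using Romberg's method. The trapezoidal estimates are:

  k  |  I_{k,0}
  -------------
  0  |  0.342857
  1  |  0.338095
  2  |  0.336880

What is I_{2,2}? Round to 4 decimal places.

0.3365

I_{1,1} = (4·0.338095 − 0.342857) / 3 = 0.336508
I_{2,1} = (4·0.336880 − 0.338095) / 3 = 0.336475
I_{2,2} = 0.336475 + (0.336475 − 0.336508)/15 = 0.336473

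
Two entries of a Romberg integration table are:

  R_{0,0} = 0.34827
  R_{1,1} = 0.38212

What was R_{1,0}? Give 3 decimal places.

0.374

From R_{1,1} = (4·R_{1,0} − R_{0,0})/3, solve for R_{1,0}:
4·R_{1,0} = 3·0.38212 + 0.34827 = 1.49463
R_{1,0} = 0.37366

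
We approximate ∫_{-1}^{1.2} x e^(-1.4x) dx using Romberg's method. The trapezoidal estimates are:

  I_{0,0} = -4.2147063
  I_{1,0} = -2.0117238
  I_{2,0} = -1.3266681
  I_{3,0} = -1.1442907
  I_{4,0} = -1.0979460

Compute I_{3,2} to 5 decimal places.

-1.08251

Richardson extrapolation on the trapezoidal column (denominator 4−1=3):
I_{2,1} = -1.3266681 + (-1.3266681 − (-2.0117238))/3 = -1.0983162
I_{3,1} = -1.1442907 + (-1.1442907 − (-1.3266681))/3 = -1.0834982
I_{3,2} = -1.0834982 + (-1.0834982 − (-1.0983162))/15 = -1.0825103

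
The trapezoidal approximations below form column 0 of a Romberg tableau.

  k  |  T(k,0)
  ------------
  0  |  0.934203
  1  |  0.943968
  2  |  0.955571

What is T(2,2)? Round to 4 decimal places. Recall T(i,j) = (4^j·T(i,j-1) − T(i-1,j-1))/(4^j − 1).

0.9603

Richardson extrapolation on the trapezoidal column (denominator 4−1=3):
T(1,1) = (4·0.943968 − 0.934203) / 3 = 0.947223
T(2,1) = (4·0.955571 − 0.943968) / 3 = 0.959439
T(2,2) = (16·0.959439 − 0.947223) / 15 = 0.960253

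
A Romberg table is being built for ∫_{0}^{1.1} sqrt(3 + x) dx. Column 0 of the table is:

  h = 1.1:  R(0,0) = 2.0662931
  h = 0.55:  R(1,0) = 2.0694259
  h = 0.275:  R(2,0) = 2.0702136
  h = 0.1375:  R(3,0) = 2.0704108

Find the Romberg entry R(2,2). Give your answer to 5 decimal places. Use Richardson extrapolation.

2.07048

Richardson extrapolation on the trapezoidal column (denominator 4−1=3):
R(1,1) = 2.0694259 + (2.0694259 − 2.0662931)/3 = 2.0704702
R(2,1) = (4·2.0702136 − 2.0694259) / 3 = 2.0704762
R(2,2) = (16·2.0704762 − 2.0704702) / 15 = 2.0704766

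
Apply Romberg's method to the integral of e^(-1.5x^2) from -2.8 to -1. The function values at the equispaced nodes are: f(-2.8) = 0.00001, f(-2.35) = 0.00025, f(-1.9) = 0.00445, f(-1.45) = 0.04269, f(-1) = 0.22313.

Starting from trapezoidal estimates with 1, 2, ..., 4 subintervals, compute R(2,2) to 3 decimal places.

0.060

R(0,0) (trapezoid, 1 panel, h=1.8000): 0.20083
R(1,0) (trapezoid, 2 panels, h=0.9000): 0.10442
R(2,0) (trapezoid, 4 panels, h=0.4500): 0.07153
R(1,1) = 0.10442 + (0.10442 − 0.20083)/3 = 0.07228
R(2,1) = 0.07153 + (0.07153 − 0.10442)/3 = 0.06057
R(2,2) = 0.06057 + (0.06057 − 0.07228)/15 = 0.05979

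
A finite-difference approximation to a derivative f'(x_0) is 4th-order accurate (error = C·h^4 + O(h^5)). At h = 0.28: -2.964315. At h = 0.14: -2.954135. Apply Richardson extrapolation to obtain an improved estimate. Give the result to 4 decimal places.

Extrapolated value = (16·A(h/2) − A(h)) / (16 − 1)
= (16·(-2.954135) − (-2.964315)) / 15
= -44.301845 / 15 = -2.953456

-2.9535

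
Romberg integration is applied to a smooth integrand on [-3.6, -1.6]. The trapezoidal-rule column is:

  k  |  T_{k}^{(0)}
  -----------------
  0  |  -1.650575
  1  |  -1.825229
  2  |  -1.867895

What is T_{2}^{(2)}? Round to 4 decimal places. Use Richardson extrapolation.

-1.8820

T_{1}^{(1)} = -1.825229 + (-1.825229 − (-1.650575))/3 = -1.883447
T_{2}^{(1)} = (4·(-1.867895) − (-1.825229)) / 3 = -1.882117
T_{2}^{(2)} = (16·(-1.882117) − (-1.883447)) / 15 = -1.882028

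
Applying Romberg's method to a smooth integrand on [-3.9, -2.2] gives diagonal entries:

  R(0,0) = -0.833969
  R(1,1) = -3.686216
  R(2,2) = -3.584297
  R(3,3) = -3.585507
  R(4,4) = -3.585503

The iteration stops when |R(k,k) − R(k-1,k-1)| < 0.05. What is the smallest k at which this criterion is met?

|R(1,1) − R(0,0)| = 2.852247 ≥ 0.05
|R(2,2) − R(1,1)| = 0.101919 ≥ 0.05
|R(3,3) − R(2,2)| = 0.001210 < 0.05

k = 3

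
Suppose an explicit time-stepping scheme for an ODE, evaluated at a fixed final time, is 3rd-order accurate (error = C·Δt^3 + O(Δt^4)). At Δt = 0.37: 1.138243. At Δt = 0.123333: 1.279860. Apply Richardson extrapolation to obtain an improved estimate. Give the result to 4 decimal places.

Extrapolated value = (27·A(Δt/3) − A(Δt)) / (27 − 1)
= (27·1.279860 − 1.138243) / 26
= 33.417977 / 26 = 1.285307

1.2853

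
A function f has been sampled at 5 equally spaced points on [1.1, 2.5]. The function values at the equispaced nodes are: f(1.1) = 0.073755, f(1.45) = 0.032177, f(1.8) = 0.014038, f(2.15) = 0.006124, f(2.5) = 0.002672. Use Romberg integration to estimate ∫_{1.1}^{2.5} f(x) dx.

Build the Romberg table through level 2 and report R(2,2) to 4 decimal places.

R(0,0) (trapezoid, 1 panel, h=1.4000): 0.053499
R(1,0) (trapezoid, 2 panels, h=0.7000): 0.036576
R(2,0) (trapezoid, 4 panels, h=0.3500): 0.031693
R(1,1) = 0.036576 + (0.036576 − 0.053499)/3 = 0.030935
R(2,1) = 0.031693 + (0.031693 − 0.036576)/3 = 0.030065
R(2,2) = 0.030065 + (0.030065 − 0.030935)/15 = 0.030007

0.0300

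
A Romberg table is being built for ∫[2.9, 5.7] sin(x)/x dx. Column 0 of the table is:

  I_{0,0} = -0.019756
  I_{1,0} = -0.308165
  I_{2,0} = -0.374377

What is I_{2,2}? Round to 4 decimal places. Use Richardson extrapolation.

-0.3959

Richardson extrapolation on the trapezoidal column (denominator 4−1=3):
I_{1,1} = -0.308165 + (-0.308165 − (-0.019756))/3 = -0.404301
I_{2,1} = (4·(-0.374377) − (-0.308165)) / 3 = -0.396448
I_{2,2} = -0.396448 + (-0.396448 − (-0.404301))/15 = -0.395924
(Column j=1 coincides with Simpson's rule on the same nodes.)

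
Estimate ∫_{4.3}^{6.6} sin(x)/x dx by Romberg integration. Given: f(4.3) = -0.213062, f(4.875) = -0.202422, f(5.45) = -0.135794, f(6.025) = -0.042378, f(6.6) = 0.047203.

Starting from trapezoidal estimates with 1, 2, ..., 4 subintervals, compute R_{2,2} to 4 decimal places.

-0.2715

R_{0,0} (trapezoid, 1 panel, h=2.3000): -0.190738
R_{1,0} (trapezoid, 2 panels, h=1.1500): -0.251532
R_{2,0} (trapezoid, 4 panels, h=0.5750): -0.266526
R_{1,1} = -0.251532 + (-0.251532 − (-0.190738))/3 = -0.271797
R_{2,1} = -0.266526 + (-0.266526 − (-0.251532))/3 = -0.271524
R_{2,2} = -0.271524 + (-0.271524 − (-0.271797))/15 = -0.271506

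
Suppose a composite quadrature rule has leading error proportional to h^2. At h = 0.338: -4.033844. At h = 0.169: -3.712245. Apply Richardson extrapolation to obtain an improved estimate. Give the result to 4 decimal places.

Extrapolated value = (4·A(h/2) − A(h)) / (4 − 1)
= (4·(-3.712245) − (-4.033844)) / 3
= -10.815136 / 3 = -3.605045

-3.6050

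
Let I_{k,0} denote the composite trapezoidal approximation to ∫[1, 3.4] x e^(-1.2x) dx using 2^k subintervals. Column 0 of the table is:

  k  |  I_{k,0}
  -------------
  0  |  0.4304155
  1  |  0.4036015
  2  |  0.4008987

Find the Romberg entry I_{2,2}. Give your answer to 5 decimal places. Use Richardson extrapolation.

0.40035

Richardson extrapolation on the trapezoidal column (denominator 4−1=3):
I_{1,1} = 0.4036015 + (0.4036015 − 0.4304155)/3 = 0.3946635
I_{2,1} = 0.4008987 + (0.4008987 − 0.4036015)/3 = 0.3999978
I_{2,2} = (16·0.3999978 − 0.3946635) / 15 = 0.4003534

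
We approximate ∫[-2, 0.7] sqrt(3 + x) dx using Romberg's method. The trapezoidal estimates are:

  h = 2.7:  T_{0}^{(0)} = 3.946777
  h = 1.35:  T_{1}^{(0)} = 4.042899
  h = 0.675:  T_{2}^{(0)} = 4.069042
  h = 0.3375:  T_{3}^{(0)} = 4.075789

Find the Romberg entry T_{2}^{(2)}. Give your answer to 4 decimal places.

T_{1}^{(1)} = 4.042899 + (4.042899 − 3.946777)/3 = 4.074940
T_{2}^{(1)} = 4.069042 + (4.069042 − 4.042899)/3 = 4.077756
T_{2}^{(2)} = 4.077756 + (4.077756 − 4.074940)/15 = 4.077944

4.0779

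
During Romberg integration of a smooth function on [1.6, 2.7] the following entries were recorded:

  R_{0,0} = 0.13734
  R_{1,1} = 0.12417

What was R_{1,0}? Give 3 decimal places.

From R_{1,1} = (4·R_{1,0} − R_{0,0})/3, solve for R_{1,0}:
4·R_{1,0} = 3·0.12417 + 0.13734 = 0.50985
R_{1,0} = 0.12746

0.127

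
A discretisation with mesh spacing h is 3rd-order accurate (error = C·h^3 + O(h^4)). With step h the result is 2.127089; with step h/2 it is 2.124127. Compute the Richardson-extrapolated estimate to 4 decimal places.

The leading error scales as h^3; refining by a factor of 2 reduces it by 2^3 = 8.
Extrapolated value = (8·A(h/2) − A(h)) / (8 − 1)
= (8·2.124127 − 2.127089) / 7
= 14.865927 / 7 = 2.123704

2.1237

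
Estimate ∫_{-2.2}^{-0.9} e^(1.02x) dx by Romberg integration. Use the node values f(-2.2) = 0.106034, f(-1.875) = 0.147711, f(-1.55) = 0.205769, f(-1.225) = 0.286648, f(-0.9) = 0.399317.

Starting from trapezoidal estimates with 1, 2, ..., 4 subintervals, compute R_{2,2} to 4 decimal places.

R_{0,0} (trapezoid, 1 panel, h=1.3000): 0.328478
R_{1,0} (trapezoid, 2 panels, h=0.6500): 0.297989
R_{2,0} (trapezoid, 4 panels, h=0.3250): 0.290161
R_{1,1} = 0.297989 + (0.297989 − 0.328478)/3 = 0.287826
R_{2,1} = 0.290161 + (0.290161 − 0.297989)/3 = 0.287552
R_{2,2} = 0.287552 + (0.287552 − 0.287826)/15 = 0.287534

0.2875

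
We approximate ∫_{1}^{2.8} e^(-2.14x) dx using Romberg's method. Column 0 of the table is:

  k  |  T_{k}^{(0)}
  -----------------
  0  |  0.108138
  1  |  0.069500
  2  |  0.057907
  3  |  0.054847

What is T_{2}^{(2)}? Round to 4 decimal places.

0.0539

Richardson extrapolation on the trapezoidal column (denominator 4−1=3):
T_{1}^{(1)} = 0.069500 + (0.069500 − 0.108138)/3 = 0.056621
T_{2}^{(1)} = 0.057907 + (0.057907 − 0.069500)/3 = 0.054043
T_{2}^{(2)} = (16·0.054043 − 0.056621) / 15 = 0.053871
(Column j=1 coincides with Simpson's rule on the same nodes.)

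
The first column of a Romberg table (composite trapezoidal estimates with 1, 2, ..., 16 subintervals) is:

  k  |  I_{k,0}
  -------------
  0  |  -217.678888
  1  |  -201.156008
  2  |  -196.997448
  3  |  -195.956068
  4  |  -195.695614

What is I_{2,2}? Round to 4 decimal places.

-195.6088

I_{1,1} = (4·(-201.156008) − (-217.678888)) / 3 = -195.648381
I_{2,1} = -196.997448 + (-196.997448 − (-201.156008))/3 = -195.611261
I_{2,2} = -195.611261 + (-195.611261 − (-195.648381))/15 = -195.608786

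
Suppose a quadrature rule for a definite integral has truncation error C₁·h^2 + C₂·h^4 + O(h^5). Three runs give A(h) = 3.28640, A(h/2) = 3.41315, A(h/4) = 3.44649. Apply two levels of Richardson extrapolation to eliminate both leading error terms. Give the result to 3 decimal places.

First eliminate the h^2 term (factor 2^2 = 4):
  B₁ = (4·3.41315 − 3.28640)/3 = 3.45540
  B₂ = (4·3.44649 − 3.41315)/3 = 3.45760
Then eliminate the h^4 term (factor 2^4 = 16):
  (16·3.45760 − 3.45540)/15 = 3.45775

3.458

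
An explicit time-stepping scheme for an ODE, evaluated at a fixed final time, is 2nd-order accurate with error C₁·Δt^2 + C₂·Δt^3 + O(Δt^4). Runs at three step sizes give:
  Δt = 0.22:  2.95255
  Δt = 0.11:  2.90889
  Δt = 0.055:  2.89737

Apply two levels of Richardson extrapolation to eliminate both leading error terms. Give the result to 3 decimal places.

First eliminate the Δt^2 term (factor 2^2 = 4):
  B₁ = (4·2.90889 − 2.95255)/3 = 2.89434
  B₂ = (4·2.89737 − 2.90889)/3 = 2.89353
Then eliminate the Δt^3 term (factor 2^3 = 8):
  (8·2.89353 − 2.89434)/7 = 2.89341

2.893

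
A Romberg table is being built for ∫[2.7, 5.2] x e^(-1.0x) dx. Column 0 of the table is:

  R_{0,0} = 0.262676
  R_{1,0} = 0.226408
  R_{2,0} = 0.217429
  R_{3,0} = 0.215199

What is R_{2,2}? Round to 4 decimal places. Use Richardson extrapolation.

Richardson extrapolation on the trapezoidal column (denominator 4−1=3):
R_{1,1} = 0.226408 + (0.226408 − 0.262676)/3 = 0.214319
R_{2,1} = (4·0.217429 − 0.226408) / 3 = 0.214436
R_{2,2} = 0.214436 + (0.214436 − 0.214319)/15 = 0.214444
(Column j=1 coincides with Simpson's rule on the same nodes.)

0.2144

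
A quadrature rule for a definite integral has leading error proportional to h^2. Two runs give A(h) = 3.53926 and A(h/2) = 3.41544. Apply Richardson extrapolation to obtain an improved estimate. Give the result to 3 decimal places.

Extrapolated value = (4·A(h/2) − A(h)) / (4 − 1)
= (4·3.41544 − 3.53926) / 3
= 10.12250 / 3 = 3.37417

3.374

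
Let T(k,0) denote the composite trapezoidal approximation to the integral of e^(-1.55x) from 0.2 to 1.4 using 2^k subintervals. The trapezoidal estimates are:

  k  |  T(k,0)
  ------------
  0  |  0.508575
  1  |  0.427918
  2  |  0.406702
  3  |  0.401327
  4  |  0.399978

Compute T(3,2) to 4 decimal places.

Richardson extrapolation on the trapezoidal column (denominator 4−1=3):
T(2,1) = 0.406702 + (0.406702 − 0.427918)/3 = 0.399630
T(3,1) = (4·0.401327 − 0.406702) / 3 = 0.399535
T(3,2) = (16·0.399535 − 0.399630) / 15 = 0.399529

0.3995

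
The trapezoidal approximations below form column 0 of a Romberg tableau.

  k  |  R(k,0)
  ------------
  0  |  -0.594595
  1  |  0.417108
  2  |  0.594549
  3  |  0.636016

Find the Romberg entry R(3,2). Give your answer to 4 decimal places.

Richardson extrapolation on the trapezoidal column (denominator 4−1=3):
R(2,1) = 0.594549 + (0.594549 − 0.417108)/3 = 0.653696
R(3,1) = (4·0.636016 − 0.594549) / 3 = 0.649838
R(3,2) = 0.649838 + (0.649838 − 0.653696)/15 = 0.649581
(Column j=1 coincides with Simpson's rule on the same nodes.)

0.6496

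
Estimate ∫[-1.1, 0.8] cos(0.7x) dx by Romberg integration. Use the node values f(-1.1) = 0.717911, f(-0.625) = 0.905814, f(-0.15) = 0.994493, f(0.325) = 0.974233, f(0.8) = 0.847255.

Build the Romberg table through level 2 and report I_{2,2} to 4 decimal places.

I_{0,0} (trapezoid, 1 panel, h=1.9000): 1.486908
I_{1,0} (trapezoid, 2 panels, h=0.9500): 1.688222
I_{2,0} (trapezoid, 4 panels, h=0.4750): 1.737133
I_{1,1} = 1.688222 + (1.688222 − 1.486908)/3 = 1.755327
I_{2,1} = 1.737133 + (1.737133 − 1.688222)/3 = 1.753437
I_{2,2} = 1.753437 + (1.753437 − 1.755327)/15 = 1.753311

1.7533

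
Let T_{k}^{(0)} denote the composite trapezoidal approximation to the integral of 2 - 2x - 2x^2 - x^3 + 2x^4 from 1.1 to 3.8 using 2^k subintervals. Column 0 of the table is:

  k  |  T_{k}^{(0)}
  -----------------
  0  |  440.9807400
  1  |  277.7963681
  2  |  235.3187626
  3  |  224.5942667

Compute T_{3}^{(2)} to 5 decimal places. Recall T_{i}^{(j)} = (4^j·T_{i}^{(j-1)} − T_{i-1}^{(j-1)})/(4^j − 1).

T_{2}^{(1)} = (4·235.3187626 − 277.7963681) / 3 = 221.1595608
T_{3}^{(1)} = 224.5942667 + (224.5942667 − 235.3187626)/3 = 221.0194347
T_{3}^{(2)} = 221.0194347 + (221.0194347 − 221.1595608)/15 = 221.0100930

221.01009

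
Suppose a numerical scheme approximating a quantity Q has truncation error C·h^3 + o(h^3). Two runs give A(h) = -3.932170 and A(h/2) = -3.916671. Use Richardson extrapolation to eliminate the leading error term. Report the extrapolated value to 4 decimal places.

The leading error scales as h^3; refining by a factor of 2 reduces it by 2^3 = 8.
Extrapolated value = (8·A(h/2) − A(h)) / (8 − 1)
= (8·(-3.916671) − (-3.932170)) / 7
= -27.401198 / 7 = -3.914457

-3.9145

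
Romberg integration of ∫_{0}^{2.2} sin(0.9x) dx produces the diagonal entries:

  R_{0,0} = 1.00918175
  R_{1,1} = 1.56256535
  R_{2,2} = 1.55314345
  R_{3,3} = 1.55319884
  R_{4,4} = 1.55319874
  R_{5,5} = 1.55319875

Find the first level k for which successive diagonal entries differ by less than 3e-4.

k = 3

|R_{1,1} − R_{0,0}| = 0.55338360 ≥ 3e-4
|R_{2,2} − R_{1,1}| = 0.00942190 ≥ 3e-4
|R_{3,3} − R_{2,2}| = 0.00005539 < 3e-4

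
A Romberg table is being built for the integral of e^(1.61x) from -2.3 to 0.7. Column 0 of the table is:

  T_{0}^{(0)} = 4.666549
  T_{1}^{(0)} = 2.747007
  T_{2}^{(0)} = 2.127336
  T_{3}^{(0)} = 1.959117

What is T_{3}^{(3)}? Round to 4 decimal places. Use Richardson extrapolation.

Richardson extrapolation on the trapezoidal column (denominator 4−1=3):
T_{1}^{(1)} = (4·2.747007 − 4.666549) / 3 = 2.107160
T_{2}^{(1)} = (4·2.127336 − 2.747007) / 3 = 1.920779
T_{3}^{(1)} = 1.959117 + (1.959117 − 2.127336)/3 = 1.903044
T_{2}^{(2)} = (16·1.920779 − 2.107160) / 15 = 1.908354
T_{3}^{(2)} = 1.903044 + (1.903044 − 1.920779)/15 = 1.901862
T_{3}^{(3)} = 1.901862 + (1.901862 − 1.908354)/63 = 1.901759
(Column j=1 coincides with Simpson's rule on the same nodes.)

1.9018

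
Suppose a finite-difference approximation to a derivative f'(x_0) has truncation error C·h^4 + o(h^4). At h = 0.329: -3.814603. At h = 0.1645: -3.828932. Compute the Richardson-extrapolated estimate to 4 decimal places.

-3.8299

The leading error scales as h^4; refining by a factor of 2 reduces it by 2^4 = 16.
Extrapolated value = (16·A(h/2) − A(h)) / (16 − 1)
= (16·(-3.828932) − (-3.814603)) / 15
= -57.448309 / 15 = -3.829887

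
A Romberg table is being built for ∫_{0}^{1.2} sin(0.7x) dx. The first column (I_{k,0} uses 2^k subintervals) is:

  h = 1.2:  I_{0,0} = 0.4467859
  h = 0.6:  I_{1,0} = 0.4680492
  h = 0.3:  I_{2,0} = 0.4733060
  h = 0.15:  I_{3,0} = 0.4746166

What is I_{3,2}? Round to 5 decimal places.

0.47505

I_{2,1} = (4·0.4733060 − 0.4680492) / 3 = 0.4750583
I_{3,1} = 0.4746166 + (0.4746166 − 0.4733060)/3 = 0.4750535
I_{3,2} = (16·0.4750535 − 0.4750583) / 15 = 0.4750532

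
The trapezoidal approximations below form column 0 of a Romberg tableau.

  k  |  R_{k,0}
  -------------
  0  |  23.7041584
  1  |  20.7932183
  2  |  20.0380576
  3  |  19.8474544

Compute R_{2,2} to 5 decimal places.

R_{1,1} = 20.7932183 + (20.7932183 − 23.7041584)/3 = 19.8229049
R_{2,1} = 20.0380576 + (20.0380576 − 20.7932183)/3 = 19.7863374
R_{2,2} = (16·19.7863374 − 19.8229049) / 15 = 19.7838996

19.78390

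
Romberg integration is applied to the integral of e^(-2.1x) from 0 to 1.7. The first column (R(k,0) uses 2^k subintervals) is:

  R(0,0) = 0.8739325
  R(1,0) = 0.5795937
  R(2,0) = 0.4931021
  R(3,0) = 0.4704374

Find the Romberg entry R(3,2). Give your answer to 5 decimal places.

0.46279

R(2,1) = 0.4931021 + (0.4931021 − 0.5795937)/3 = 0.4642716
R(3,1) = 0.4704374 + (0.4704374 − 0.4931021)/3 = 0.4628825
R(3,2) = (16·0.4628825 − 0.4642716) / 15 = 0.4627899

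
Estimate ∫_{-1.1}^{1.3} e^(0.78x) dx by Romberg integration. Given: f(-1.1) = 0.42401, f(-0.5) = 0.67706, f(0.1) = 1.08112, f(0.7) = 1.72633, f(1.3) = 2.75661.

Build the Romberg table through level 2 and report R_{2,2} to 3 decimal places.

2.991

R_{0,0} (trapezoid, 1 panel, h=2.4000): 3.81674
R_{1,0} (trapezoid, 2 panels, h=1.2000): 3.20572
R_{2,0} (trapezoid, 4 panels, h=0.6000): 3.04489
R_{1,1} = 3.20572 + (3.20572 − 3.81674)/3 = 3.00205
R_{2,1} = 3.04489 + (3.04489 − 3.20572)/3 = 2.99128
R_{2,2} = 2.99128 + (2.99128 − 3.00205)/15 = 2.99056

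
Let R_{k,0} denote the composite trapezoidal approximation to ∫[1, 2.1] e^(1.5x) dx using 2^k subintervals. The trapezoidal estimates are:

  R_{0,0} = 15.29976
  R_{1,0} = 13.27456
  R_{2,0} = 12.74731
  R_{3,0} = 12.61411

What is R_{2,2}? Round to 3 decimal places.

Richardson extrapolation on the trapezoidal column (denominator 4−1=3):
R_{1,1} = 13.27456 + (13.27456 − 15.29976)/3 = 12.59949
R_{2,1} = 12.74731 + (12.74731 − 13.27456)/3 = 12.57156
R_{2,2} = 12.57156 + (12.57156 − 12.59949)/15 = 12.56970

12.570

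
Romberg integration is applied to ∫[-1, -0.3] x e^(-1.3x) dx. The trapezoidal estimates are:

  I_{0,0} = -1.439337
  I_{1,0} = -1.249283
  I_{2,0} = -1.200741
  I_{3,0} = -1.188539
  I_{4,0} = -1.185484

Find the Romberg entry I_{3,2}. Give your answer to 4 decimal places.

-1.1845

Richardson extrapolation on the trapezoidal column (denominator 4−1=3):
I_{2,1} = (4·(-1.200741) − (-1.249283)) / 3 = -1.184560
I_{3,1} = -1.188539 + (-1.188539 − (-1.200741))/3 = -1.184472
I_{3,2} = -1.184472 + (-1.184472 − (-1.184560))/15 = -1.184466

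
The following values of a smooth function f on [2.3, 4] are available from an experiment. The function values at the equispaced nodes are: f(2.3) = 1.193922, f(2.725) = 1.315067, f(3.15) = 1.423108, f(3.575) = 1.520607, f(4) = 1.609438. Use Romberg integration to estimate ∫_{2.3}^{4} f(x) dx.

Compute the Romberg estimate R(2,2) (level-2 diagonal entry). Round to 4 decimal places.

R(0,0) (trapezoid, 1 panel, h=1.7000): 2.382856
R(1,0) (trapezoid, 2 panels, h=0.8500): 2.401070
R(2,0) (trapezoid, 4 panels, h=0.4250): 2.405696
R(1,1) = 2.401070 + (2.401070 − 2.382856)/3 = 2.407141
R(2,1) = 2.405696 + (2.405696 − 2.401070)/3 = 2.407238
R(2,2) = 2.407238 + (2.407238 − 2.407141)/15 = 2.407244

2.4072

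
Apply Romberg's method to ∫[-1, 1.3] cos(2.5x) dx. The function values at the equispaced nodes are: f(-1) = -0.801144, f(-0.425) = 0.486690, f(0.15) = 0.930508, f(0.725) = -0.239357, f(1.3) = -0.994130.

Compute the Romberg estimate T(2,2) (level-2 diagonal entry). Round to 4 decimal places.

T(0,0) (trapezoid, 1 panel, h=2.3000): -2.064565
T(1,0) (trapezoid, 2 panels, h=1.1500): 0.037802
T(2,0) (trapezoid, 4 panels, h=0.5750): 0.161117
T(1,1) = 0.037802 + (0.037802 − (-2.064565))/3 = 0.738591
T(2,1) = 0.161117 + (0.161117 − 0.037802)/3 = 0.202222
T(2,2) = 0.202222 + (0.202222 − 0.738591)/15 = 0.166464

0.1665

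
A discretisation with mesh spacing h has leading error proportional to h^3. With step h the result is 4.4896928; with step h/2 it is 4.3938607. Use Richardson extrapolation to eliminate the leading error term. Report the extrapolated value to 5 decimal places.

The leading error scales as h^3; refining by a factor of 2 reduces it by 2^3 = 8.
Extrapolated value = (8·A(h/2) − A(h)) / (8 − 1)
= (8·4.3938607 − 4.4896928) / 7
= 30.6611928 / 7 = 4.3801704

4.38017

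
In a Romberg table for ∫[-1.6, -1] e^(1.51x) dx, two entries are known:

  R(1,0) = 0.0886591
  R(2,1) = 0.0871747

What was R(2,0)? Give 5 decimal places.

0.08755

From R(2,1) = (4·R(2,0) − R(1,0))/3, solve for R(2,0):
4·R(2,0) = 3·0.0871747 + 0.0886591 = 0.3501832
R(2,0) = 0.0875458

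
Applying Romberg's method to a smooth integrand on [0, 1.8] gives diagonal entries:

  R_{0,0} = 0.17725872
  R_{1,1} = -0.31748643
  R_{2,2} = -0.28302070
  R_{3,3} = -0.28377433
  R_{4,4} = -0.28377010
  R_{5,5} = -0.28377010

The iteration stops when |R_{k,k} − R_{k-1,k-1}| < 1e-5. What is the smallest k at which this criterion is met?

|R_{1,1} − R_{0,0}| = 0.49474515 ≥ 1e-5
|R_{2,2} − R_{1,1}| = 0.03446573 ≥ 1e-5
|R_{3,3} − R_{2,2}| = 0.00075363 ≥ 1e-5
|R_{4,4} − R_{3,3}| = 0.00000423 < 1e-5

k = 4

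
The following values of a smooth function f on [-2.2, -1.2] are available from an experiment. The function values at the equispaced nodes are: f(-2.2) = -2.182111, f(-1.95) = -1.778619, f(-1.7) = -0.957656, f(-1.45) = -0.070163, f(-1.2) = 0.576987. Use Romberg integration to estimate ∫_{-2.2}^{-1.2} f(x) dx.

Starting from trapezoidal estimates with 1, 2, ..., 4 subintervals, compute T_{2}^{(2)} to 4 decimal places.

T_{0}^{(0)} (trapezoid, 1 panel, h=1.0000): -0.802562
T_{1}^{(0)} (trapezoid, 2 panels, h=0.5000): -0.880109
T_{2}^{(0)} (trapezoid, 4 panels, h=0.2500): -0.902250
T_{1}^{(1)} = -0.880109 + (-0.880109 − (-0.802562))/3 = -0.905958
T_{2}^{(1)} = -0.902250 + (-0.902250 − (-0.880109))/3 = -0.909630
T_{2}^{(2)} = -0.909630 + (-0.909630 − (-0.905958))/15 = -0.909875

-0.9099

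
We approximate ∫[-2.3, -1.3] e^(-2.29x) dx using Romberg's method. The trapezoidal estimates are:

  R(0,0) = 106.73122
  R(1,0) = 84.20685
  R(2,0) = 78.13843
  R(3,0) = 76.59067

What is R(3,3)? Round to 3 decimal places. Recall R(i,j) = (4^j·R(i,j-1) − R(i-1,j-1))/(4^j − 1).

76.072

R(1,1) = (4·84.20685 − 106.73122) / 3 = 76.69873
R(2,1) = 78.13843 + (78.13843 − 84.20685)/3 = 76.11562
R(3,1) = 76.59067 + (76.59067 − 78.13843)/3 = 76.07475
R(2,2) = 76.11562 + (76.11562 − 76.69873)/15 = 76.07675
R(3,2) = 76.07475 + (76.07475 − 76.11562)/15 = 76.07203
R(3,3) = 76.07203 + (76.07203 − 76.07675)/63 = 76.07196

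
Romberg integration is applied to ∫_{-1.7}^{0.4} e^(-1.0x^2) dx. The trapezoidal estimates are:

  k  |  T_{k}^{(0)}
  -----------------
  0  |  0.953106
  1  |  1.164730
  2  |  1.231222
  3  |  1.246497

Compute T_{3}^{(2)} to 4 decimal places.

1.2515

Richardson extrapolation on the trapezoidal column (denominator 4−1=3):
T_{2}^{(1)} = (4·1.231222 − 1.164730) / 3 = 1.253386
T_{3}^{(1)} = 1.246497 + (1.246497 − 1.231222)/3 = 1.251589
T_{3}^{(2)} = 1.251589 + (1.251589 − 1.253386)/15 = 1.251469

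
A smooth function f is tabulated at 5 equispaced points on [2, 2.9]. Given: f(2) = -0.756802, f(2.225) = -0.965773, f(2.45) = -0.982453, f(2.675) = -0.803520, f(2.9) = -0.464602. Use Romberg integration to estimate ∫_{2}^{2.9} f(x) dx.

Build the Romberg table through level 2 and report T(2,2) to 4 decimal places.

-0.7696

T(0,0) (trapezoid, 1 panel, h=0.9000): -0.549632
T(1,0) (trapezoid, 2 panels, h=0.4500): -0.716920
T(2,0) (trapezoid, 4 panels, h=0.2250): -0.756551
T(1,1) = -0.716920 + (-0.716920 − (-0.549632))/3 = -0.772683
T(2,1) = -0.756551 + (-0.756551 − (-0.716920))/3 = -0.769761
T(2,2) = -0.769761 + (-0.769761 − (-0.772683))/15 = -0.769566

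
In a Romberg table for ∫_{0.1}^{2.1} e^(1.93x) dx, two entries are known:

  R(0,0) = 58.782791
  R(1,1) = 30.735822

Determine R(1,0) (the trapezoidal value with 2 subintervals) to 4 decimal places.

From R(1,1) = (4·R(1,0) − R(0,0))/3, solve for R(1,0):
4·R(1,0) = 3·30.735822 + 58.782791 = 150.990257
R(1,0) = 37.747564

37.7476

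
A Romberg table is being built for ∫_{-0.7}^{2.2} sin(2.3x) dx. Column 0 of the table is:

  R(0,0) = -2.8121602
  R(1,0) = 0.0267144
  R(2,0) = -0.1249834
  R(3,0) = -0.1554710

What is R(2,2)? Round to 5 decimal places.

Richardson extrapolation on the trapezoidal column (denominator 4−1=3):
R(1,1) = (4·0.0267144 − (-2.8121602)) / 3 = 0.9730059
R(2,1) = -0.1249834 + (-0.1249834 − 0.0267144)/3 = -0.1755493
R(2,2) = (16·(-0.1755493) − 0.9730059) / 15 = -0.2521196

-0.25212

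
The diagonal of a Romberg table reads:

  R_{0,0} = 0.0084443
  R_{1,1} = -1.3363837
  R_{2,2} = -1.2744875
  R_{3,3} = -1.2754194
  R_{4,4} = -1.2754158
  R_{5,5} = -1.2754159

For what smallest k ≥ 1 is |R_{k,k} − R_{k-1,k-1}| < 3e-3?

|R_{1,1} − R_{0,0}| = 1.3448280 ≥ 3e-3
|R_{2,2} − R_{1,1}| = 0.0618962 ≥ 3e-3
|R_{3,3} − R_{2,2}| = 0.0009319 < 3e-3

k = 3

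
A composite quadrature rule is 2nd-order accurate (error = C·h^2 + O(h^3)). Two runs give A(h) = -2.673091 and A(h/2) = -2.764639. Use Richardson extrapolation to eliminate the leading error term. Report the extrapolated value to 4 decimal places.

Extrapolated value = (4·A(h/2) − A(h)) / (4 − 1)
= (4·(-2.764639) − (-2.673091)) / 3
= -8.385465 / 3 = -2.795155

-2.7952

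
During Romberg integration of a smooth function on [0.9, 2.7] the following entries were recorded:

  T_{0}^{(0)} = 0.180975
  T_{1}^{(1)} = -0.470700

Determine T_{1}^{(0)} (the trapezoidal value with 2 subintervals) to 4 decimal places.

From T_{1}^{(1)} = (4·T_{1}^{(0)} − T_{0}^{(0)})/3, solve for T_{1}^{(0)}:
4·T_{1}^{(0)} = 3·(-0.470700) + 0.180975 = -1.231125
T_{1}^{(0)} = -0.307781

-0.3078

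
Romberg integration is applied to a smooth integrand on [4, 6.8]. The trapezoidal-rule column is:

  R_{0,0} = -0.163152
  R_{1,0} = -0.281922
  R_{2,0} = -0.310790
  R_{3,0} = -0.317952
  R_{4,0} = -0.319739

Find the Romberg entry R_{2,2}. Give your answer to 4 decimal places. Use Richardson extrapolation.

R_{1,1} = -0.281922 + (-0.281922 − (-0.163152))/3 = -0.321512
R_{2,1} = (4·(-0.310790) − (-0.281922)) / 3 = -0.320413
R_{2,2} = (16·(-0.320413) − (-0.321512)) / 15 = -0.320340

-0.3203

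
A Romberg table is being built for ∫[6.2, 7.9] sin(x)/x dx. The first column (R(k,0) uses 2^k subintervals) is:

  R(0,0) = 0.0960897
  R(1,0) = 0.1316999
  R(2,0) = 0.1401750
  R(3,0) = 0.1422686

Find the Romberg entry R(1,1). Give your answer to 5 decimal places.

Richardson extrapolation on the trapezoidal column (denominator 4−1=3):
R(1,1) = 0.1316999 + (0.1316999 − 0.0960897)/3 = 0.1435700
(Column j=1 coincides with Simpson's rule on the same nodes.)

0.14357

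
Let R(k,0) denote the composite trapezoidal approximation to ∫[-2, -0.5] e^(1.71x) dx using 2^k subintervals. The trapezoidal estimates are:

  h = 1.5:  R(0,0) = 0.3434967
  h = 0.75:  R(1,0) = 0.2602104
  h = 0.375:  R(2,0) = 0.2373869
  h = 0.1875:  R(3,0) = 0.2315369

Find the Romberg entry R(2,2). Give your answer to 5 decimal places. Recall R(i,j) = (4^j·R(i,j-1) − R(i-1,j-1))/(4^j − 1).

Richardson extrapolation on the trapezoidal column (denominator 4−1=3):
R(1,1) = 0.2602104 + (0.2602104 − 0.3434967)/3 = 0.2324483
R(2,1) = (4·0.2373869 − 0.2602104) / 3 = 0.2297791
R(2,2) = (16·0.2297791 − 0.2324483) / 15 = 0.2296012
(Column j=1 coincides with Simpson's rule on the same nodes.)

0.22960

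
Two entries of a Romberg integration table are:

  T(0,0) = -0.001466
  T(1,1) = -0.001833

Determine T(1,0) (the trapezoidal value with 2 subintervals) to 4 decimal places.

From T(1,1) = (4·T(1,0) − T(0,0))/3, solve for T(1,0):
4·T(1,0) = 3·(-0.001833) + (-0.001466) = -0.006965
T(1,0) = -0.001741

-0.0017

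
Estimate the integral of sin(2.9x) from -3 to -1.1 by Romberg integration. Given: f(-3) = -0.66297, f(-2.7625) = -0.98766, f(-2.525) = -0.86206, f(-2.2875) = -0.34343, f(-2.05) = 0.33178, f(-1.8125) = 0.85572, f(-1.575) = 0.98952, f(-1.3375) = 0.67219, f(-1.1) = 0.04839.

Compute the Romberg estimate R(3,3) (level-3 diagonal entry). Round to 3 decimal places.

R(0,0) (trapezoid, 1 panel, h=1.9000): -0.58385
R(1,0) (trapezoid, 2 panels, h=0.9500): 0.02327
R(2,0) (trapezoid, 4 panels, h=0.4750): 0.07218
R(3,0) (trapezoid, 8 panels, h=0.2375): 0.08283
R(1,1) = 0.02327 + (0.02327 − (-0.58385))/3 = 0.22564
R(2,1) = 0.07218 + (0.07218 − 0.02327)/3 = 0.08848
R(3,1) = 0.08283 + (0.08283 − 0.07218)/3 = 0.08638
R(2,2) = 0.08848 + (0.08848 − 0.22564)/15 = 0.07934
R(3,2) = 0.08638 + (0.08638 − 0.08848)/15 = 0.08624
R(3,3) = 0.08624 + (0.08624 − 0.07934)/63 = 0.08635

0.086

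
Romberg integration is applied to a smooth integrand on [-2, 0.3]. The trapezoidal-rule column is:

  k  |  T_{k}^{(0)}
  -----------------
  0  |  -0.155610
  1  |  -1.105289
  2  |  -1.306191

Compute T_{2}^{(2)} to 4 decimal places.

-1.3699

T_{1}^{(1)} = (4·(-1.105289) − (-0.155610)) / 3 = -1.421849
T_{2}^{(1)} = (4·(-1.306191) − (-1.105289)) / 3 = -1.373158
T_{2}^{(2)} = (16·(-1.373158) − (-1.421849)) / 15 = -1.369912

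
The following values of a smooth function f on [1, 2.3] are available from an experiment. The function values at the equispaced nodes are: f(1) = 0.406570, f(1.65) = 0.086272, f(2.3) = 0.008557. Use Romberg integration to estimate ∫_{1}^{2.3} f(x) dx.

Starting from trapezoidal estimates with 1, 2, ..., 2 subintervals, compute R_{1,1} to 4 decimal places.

R_{0,0} (trapezoid, 1 panel, h=1.3000): 0.269833
R_{1,0} (trapezoid, 2 panels, h=0.6500): 0.190993
R_{1,1} = 0.190993 + (0.190993 − 0.269833)/3 = 0.164713

0.1647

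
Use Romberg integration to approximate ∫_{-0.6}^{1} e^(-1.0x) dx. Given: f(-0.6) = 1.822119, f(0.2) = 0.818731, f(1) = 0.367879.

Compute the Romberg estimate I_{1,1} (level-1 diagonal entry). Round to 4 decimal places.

I_{0,0} (trapezoid, 1 panel, h=1.6000): 1.751998
I_{1,0} (trapezoid, 2 panels, h=0.8000): 1.530984
I_{1,1} = 1.530984 + (1.530984 − 1.751998)/3 = 1.457313

1.4573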